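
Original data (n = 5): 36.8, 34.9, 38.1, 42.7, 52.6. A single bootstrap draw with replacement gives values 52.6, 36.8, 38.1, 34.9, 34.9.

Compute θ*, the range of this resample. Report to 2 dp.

θ* = 17.70

Range = 52.6 − 34.9 = 17.70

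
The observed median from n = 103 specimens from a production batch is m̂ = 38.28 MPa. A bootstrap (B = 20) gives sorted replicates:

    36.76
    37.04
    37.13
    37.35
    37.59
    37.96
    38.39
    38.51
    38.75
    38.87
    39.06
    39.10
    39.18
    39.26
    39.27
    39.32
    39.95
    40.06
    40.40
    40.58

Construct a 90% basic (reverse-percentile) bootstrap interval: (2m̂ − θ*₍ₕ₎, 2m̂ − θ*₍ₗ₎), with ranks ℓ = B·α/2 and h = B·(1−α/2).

Percentile endpoints at ranks 1 and 19: θ*₍1₎ = 36.76, θ*₍19₎ = 40.40.
Basic interval reflects these around m̂:
  lower = 2 × 38.28 − 40.40 = 36.16
  upper = 2 × 38.28 − 36.76 = 39.80

(36.16, 39.80)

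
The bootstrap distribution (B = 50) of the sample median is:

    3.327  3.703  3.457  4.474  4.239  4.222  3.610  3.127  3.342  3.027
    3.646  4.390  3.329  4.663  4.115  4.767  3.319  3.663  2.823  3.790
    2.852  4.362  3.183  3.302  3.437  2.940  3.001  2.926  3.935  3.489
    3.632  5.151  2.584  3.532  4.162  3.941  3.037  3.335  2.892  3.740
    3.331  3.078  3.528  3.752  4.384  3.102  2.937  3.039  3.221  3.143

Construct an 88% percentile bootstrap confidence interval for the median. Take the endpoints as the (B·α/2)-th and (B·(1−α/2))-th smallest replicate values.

(2.852, 4.474)

Sorted replicates: 2.584, 2.823, 2.852, 2.892, 2.926, 2.937, 2.940, 3.001, 3.027, 3.037, 3.039, 3.078, 3.102, 3.127, 3.143, 3.183, 3.221, 3.302, 3.319, 3.327, 3.329, 3.331, 3.335, 3.342, 3.437, 3.457, 3.489, 3.528, 3.532, 3.610, 3.632, 3.646, 3.663, 3.703, 3.740, 3.752, 3.790, 3.935, 3.941, 4.115, 4.162, 4.222, 4.239, 4.362, 4.384, 4.390, 4.474, 4.663, 4.767, 5.151
α = 0.12; lower rank = 50 × 0.060 = 3; upper rank = 50 × 0.940 = 47.
The 3rd smallest replicate is 2.852; the 47th is 4.474.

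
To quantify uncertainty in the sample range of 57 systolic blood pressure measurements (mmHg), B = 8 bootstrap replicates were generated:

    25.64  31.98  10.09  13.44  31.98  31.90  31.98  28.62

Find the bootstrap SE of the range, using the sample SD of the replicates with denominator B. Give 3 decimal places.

Bootstrap SE is the standard deviation of the 8 replicate ranges.
Mean of replicates: (25.64 + 31.98 + 10.09 + 13.44 + 31.98 + 31.90 + 31.98 + 28.62) / 8 = 205.6300 / 8 = 25.7037
Sum of squared deviations: (−0.0637)² + (+6.2763)² + (−15.6137)² + (−12.2637)² + (+6.2763)² + (+6.1962)² + (+6.2763)² + (+2.9163)² = 559.2648
Variance = 559.2648 / 8 = 69.9081
SE* = √69.9081

SE* = 8.361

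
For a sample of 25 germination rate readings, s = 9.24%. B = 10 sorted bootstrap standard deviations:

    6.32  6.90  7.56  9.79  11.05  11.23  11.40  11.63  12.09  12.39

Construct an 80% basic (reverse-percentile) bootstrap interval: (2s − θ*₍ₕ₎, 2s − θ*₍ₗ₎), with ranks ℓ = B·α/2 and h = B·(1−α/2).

Percentile endpoints at ranks 1 and 9: θ*₍1₎ = 6.32, θ*₍9₎ = 12.09.
Basic interval reflects these around s:
  lower = 2 × 9.24 − 12.09 = 6.39
  upper = 2 × 9.24 − 6.32 = 12.16

(6.39, 12.16)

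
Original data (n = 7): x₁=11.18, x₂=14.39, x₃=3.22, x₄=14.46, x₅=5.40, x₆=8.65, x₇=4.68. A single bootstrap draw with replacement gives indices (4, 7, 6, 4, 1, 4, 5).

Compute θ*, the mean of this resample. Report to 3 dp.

θ* = 10.470

Resample values: 14.46, 4.68, 8.65, 14.46, 11.18, 14.46, 5.40.
Mean = (14.46 + 4.68 + 8.65 + 14.46 + 11.18 + 14.46 + 5.40) / 7 = 73.290 / 7 = 10.470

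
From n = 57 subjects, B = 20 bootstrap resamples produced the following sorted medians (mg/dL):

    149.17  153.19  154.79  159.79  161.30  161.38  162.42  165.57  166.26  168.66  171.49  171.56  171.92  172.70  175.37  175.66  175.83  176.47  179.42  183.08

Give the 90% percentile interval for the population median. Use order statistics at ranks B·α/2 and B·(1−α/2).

(149.17, 179.42)

α = 0.10; lower rank = 20 × 0.050 = 1; upper rank = 20 × 0.950 = 19.
The 1st smallest replicate is 149.17; the 19th is 179.42.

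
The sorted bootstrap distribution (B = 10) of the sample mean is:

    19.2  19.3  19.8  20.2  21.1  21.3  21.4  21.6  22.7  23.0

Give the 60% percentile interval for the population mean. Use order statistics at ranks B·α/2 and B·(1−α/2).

(19.3, 21.6)

α = 0.40; lower rank = 10 × 0.200 = 2; upper rank = 10 × 0.800 = 8.
The 2nd smallest replicate is 19.3; the 8th is 21.6.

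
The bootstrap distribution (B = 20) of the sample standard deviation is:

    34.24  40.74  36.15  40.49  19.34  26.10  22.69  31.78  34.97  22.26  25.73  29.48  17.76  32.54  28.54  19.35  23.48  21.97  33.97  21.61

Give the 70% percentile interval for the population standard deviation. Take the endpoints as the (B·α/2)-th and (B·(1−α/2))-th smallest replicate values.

Sorted replicates: 17.76, 19.34, 19.35, 21.61, 21.97, 22.26, 22.69, 23.48, 25.73, 26.10, 28.54, 29.48, 31.78, 32.54, 33.97, 34.24, 34.97, 36.15, 40.49, 40.74
α = 0.30; lower rank = 20 × 0.150 = 3; upper rank = 20 × 0.850 = 17.
The 3rd smallest replicate is 19.35; the 17th is 34.97.

(19.35, 34.97)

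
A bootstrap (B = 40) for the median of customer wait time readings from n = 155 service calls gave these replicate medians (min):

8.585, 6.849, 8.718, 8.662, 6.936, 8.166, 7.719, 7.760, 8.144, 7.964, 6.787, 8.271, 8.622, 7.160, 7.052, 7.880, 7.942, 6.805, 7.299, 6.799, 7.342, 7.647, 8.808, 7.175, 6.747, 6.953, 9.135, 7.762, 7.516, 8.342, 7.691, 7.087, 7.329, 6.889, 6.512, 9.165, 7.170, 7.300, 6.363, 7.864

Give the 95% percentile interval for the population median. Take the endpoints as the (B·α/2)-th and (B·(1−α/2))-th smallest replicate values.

(6.363, 9.135)

Sorted replicates: 6.363, 6.512, 6.747, 6.787, 6.799, 6.805, 6.849, 6.889, 6.936, 6.953, 7.052, 7.087, 7.160, 7.170, 7.175, 7.299, 7.300, 7.329, 7.342, 7.516, 7.647, 7.691, 7.719, 7.760, 7.762, 7.864, 7.880, 7.942, 7.964, 8.144, 8.166, 8.271, 8.342, 8.585, 8.622, 8.662, 8.718, 8.808, 9.135, 9.165
α = 0.05; lower rank = 40 × 0.025 = 1; upper rank = 40 × 0.975 = 39.
The 1st smallest replicate is 6.363; the 39th is 9.135.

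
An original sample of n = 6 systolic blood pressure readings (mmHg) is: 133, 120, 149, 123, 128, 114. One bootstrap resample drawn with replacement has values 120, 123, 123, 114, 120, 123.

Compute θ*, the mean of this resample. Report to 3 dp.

Mean = (120 + 123 + 123 + 114 + 120 + 123) / 6 = 723.0 / 6 = 120.500

θ* = 120.500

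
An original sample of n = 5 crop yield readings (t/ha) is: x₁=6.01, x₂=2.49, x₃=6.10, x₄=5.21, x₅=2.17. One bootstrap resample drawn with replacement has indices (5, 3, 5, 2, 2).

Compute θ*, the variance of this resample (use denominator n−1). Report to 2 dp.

θ* = 2.87

Resample values: 2.17, 6.10, 2.17, 2.49, 2.49.
Mean = 3.0840; sum of squared deviations = 11.4727
s² = 11.4727 / 4 = 2.8682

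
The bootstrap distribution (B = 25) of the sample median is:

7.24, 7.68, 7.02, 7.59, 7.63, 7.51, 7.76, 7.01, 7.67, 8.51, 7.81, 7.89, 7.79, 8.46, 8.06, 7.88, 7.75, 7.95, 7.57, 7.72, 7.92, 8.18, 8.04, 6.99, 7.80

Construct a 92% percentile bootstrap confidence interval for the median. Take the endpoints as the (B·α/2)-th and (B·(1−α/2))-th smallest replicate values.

Sorted replicates: 6.99, 7.01, 7.02, 7.24, 7.51, 7.57, 7.59, 7.63, 7.67, 7.68, 7.72, 7.75, 7.76, 7.79, 7.80, 7.81, 7.88, 7.89, 7.92, 7.95, 8.04, 8.06, 8.18, 8.46, 8.51
α = 0.08; lower rank = 25 × 0.040 = 1; upper rank = 25 × 0.960 = 24.
The 1st smallest replicate is 6.99; the 24th is 8.46.

(6.99, 8.46)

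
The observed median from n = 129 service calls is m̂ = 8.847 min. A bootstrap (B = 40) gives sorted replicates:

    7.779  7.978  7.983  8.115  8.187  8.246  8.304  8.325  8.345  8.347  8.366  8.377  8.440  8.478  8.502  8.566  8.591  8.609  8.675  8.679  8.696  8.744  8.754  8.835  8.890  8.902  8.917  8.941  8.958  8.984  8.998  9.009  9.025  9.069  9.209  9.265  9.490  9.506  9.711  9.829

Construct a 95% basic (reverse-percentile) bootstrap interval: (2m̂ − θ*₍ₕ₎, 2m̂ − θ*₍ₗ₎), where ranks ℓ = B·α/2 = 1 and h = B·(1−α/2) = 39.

(7.983, 9.915)

Percentile endpoints at ranks 1 and 39: θ*₍1₎ = 7.779, θ*₍39₎ = 9.711.
Basic interval reflects these around m̂:
  lower = 2 × 8.847 − 9.711 = 7.983
  upper = 2 × 8.847 − 7.779 = 9.915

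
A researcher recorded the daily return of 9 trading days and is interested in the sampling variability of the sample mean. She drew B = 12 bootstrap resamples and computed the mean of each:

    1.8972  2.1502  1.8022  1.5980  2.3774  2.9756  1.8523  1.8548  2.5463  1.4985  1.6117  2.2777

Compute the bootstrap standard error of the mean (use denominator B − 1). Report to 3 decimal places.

SE* = 0.440

Bootstrap SE is the standard deviation of the 12 replicate means.
Mean of replicates: (1.8972 + 2.1502 + 1.8022 + 1.5980 + 2.3774 + 2.9756 + 1.8523 + 1.8548 + 2.5463 + 1.4985 + 1.6117 + 2.2777) / 12 = 24.44190 / 12 = 2.03682
Sum of squared deviations: (−0.13962)² + (+0.11338)² + (−0.23462)² + (−0.43882)² + (+0.34058)² + (+0.93878)² + (−0.18452)² + (−0.18202)² + (+0.50948)² + (−0.53832)² + (−0.42512)² + (+0.24087)² = 2.13255
Variance = 2.13255 / 11 = 0.19387
SE* = √0.19387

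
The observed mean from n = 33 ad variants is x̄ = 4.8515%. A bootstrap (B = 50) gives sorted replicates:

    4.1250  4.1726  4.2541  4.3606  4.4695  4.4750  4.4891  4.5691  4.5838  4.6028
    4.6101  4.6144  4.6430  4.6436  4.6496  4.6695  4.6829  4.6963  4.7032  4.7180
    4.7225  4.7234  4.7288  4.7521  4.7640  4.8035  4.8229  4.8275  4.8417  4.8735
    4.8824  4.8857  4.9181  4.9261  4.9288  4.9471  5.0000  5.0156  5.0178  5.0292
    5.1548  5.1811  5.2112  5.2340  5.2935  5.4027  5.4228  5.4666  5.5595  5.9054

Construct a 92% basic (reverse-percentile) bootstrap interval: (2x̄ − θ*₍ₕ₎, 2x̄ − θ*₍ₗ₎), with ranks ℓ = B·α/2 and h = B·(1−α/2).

Percentile endpoints at ranks 2 and 48: θ*₍2₎ = 4.1726, θ*₍48₎ = 5.4666.
Basic interval reflects these around x̄:
  lower = 2 × 4.8515 − 5.4666 = 4.2364
  upper = 2 × 4.8515 − 4.1726 = 5.5304

(4.2364, 5.5304)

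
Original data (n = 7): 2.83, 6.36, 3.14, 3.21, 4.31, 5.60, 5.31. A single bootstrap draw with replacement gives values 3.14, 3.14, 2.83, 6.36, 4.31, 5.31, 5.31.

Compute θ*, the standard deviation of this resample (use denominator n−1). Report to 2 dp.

θ* = 1.36

Mean = 4.3429; sum of squared deviations = 11.1231
s² = 11.1231 / 6 = 1.8539
s = √1.8539 = 1.36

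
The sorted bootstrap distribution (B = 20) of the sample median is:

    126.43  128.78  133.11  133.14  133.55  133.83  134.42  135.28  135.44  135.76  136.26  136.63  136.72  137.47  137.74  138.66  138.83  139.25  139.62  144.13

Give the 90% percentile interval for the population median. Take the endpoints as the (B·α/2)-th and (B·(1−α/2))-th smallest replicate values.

(126.43, 139.62)

α = 0.10; lower rank = 20 × 0.050 = 1; upper rank = 20 × 0.950 = 19.
The 1st smallest replicate is 126.43; the 19th is 139.62.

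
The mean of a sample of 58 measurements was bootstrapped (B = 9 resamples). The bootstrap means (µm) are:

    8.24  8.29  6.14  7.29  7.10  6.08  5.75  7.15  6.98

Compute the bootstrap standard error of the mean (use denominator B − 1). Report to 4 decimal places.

SE* = 0.8991

Bootstrap SE is the standard deviation of the 9 replicate means.
Mean of replicates: (8.24 + 8.29 + 6.14 + 7.29 + 7.10 + 6.08 + 5.75 + 7.15 + 6.98) / 9 = 63.02000 / 9 = 7.00222
Sum of squared deviations: (+1.23778)² + (+1.28778)² + (−0.86222)² + (+0.28778)² + (+0.09778)² + (−0.92222)² + (−1.25222)² + (+0.14778)² + (−0.02222)² = 6.46716
Variance = 6.46716 / 8 = 0.80839
SE* = √0.80839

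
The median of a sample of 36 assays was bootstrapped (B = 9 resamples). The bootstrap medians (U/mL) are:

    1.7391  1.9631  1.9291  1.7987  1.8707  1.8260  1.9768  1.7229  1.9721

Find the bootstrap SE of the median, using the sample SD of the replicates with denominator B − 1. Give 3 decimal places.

Bootstrap SE is the standard deviation of the 9 replicate medians.
Mean of replicates: (1.7391 + 1.9631 + 1.9291 + 1.7987 + 1.8707 + 1.8260 + 1.9768 + 1.7229 + 1.9721) / 9 = 16.79850 / 9 = 1.86650
Sum of squared deviations: (−0.12740)² + (+0.09660)² + (+0.06260)² + (−0.06780)² + (+0.00420)² + (−0.04050)² + (+0.11030)² + (−0.14360)² + (+0.10560)² = 0.07967
Variance = 0.07967 / 8 = 0.00996
SE* = √0.00996

SE* = 0.100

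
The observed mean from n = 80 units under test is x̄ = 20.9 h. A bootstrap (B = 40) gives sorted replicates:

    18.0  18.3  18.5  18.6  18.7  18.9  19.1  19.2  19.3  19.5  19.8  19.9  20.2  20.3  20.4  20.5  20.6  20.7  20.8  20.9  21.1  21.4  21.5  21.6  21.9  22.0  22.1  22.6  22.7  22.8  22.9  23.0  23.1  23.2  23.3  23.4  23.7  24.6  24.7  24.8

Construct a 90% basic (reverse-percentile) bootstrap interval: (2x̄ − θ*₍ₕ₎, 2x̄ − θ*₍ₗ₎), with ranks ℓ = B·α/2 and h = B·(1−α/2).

Percentile endpoints at ranks 2 and 38: θ*₍2₎ = 18.3, θ*₍38₎ = 24.6.
Basic interval reflects these around x̄:
  lower = 2 × 20.9 − 24.6 = 17.2
  upper = 2 × 20.9 − 18.3 = 23.5

(17.2, 23.5)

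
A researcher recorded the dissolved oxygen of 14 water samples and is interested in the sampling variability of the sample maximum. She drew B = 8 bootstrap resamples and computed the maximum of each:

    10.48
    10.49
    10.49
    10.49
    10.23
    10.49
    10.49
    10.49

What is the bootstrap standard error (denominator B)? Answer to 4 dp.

SE* = 0.0856

Bootstrap SE is the standard deviation of the 8 replicate maximums.
Mean of replicates: (10.48 + 10.49 + 10.49 + 10.49 + 10.23 + 10.49 + 10.49 + 10.49) / 8 = 83.65000 / 8 = 10.45625
Sum of squared deviations: (+0.02375)² + (+0.03375)² + (+0.03375)² + (+0.03375)² + (−0.22625)² + (+0.03375)² + (+0.03375)² + (+0.03375)² = 0.05859
Variance = 0.05859 / 8 = 0.00732
SE* = √0.00732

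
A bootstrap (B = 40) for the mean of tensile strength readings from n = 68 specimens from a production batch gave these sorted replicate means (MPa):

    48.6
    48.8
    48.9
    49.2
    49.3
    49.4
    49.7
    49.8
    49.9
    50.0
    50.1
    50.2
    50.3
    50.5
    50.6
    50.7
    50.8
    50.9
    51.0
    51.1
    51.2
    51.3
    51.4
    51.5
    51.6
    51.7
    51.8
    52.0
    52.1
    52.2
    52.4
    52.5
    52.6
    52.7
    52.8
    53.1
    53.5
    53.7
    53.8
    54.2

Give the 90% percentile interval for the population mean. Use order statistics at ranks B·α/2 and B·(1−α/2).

α = 0.10; lower rank = 40 × 0.050 = 2; upper rank = 40 × 0.950 = 38.
The 2nd smallest replicate is 48.8; the 38th is 53.7.

(48.8, 53.7)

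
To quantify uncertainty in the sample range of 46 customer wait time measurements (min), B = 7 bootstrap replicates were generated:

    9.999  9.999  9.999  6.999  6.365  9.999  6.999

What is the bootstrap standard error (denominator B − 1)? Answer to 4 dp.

SE* = 1.7295

Bootstrap SE is the standard deviation of the 7 replicate ranges.
Mean of replicates: (9.999 + 9.999 + 9.999 + 6.999 + 6.365 + 9.999 + 6.999) / 7 = 60.35900 / 7 = 8.62271
Sum of squared deviations: (+1.37629)² + (+1.37629)² + (+1.37629)² + (−1.62371)² + (−2.25771)² + (+1.37629)² + (−1.62371)² = 17.94682
Variance = 17.94682 / 6 = 2.99114
SE* = √2.99114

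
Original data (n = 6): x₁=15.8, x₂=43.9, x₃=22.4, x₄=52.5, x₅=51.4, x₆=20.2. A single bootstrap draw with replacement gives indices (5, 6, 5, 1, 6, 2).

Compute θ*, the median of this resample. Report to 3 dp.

Resample values: 51.4, 20.2, 51.4, 15.8, 20.2, 43.9.
Sorted: 15.8, 20.2, 20.2, 43.9, 51.4, 51.4
Median = average of the two middle values = 32.050

θ* = 32.050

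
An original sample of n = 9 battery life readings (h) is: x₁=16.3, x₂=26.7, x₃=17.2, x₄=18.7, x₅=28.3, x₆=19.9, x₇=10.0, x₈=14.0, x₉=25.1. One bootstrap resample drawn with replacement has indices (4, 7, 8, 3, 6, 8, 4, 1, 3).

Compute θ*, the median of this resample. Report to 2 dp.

θ* = 17.20

Resample values: 18.7, 10.0, 14.0, 17.2, 19.9, 14.0, 18.7, 16.3, 17.2.
Sorted: 10.0, 14.0, 14.0, 16.3, 17.2, 17.2, 18.7, 18.7, 19.9
Median = middle value = 17.20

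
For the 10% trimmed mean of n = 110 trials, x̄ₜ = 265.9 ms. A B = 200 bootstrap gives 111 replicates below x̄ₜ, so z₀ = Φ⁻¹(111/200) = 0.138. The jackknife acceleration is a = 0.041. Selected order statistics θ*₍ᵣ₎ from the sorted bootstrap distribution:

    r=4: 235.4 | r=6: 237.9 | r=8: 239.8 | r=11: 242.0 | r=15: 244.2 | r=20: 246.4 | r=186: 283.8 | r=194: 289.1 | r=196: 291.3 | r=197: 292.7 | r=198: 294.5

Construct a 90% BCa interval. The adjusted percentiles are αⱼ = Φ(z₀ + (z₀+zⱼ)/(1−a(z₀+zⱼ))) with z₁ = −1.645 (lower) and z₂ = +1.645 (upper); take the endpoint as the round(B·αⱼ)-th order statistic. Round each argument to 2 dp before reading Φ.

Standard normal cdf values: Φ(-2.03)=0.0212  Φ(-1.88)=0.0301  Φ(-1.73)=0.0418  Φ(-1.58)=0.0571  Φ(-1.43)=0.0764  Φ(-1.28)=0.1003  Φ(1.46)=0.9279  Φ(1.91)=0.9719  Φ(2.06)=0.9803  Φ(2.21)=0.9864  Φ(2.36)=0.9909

(246.4, 291.3)

Lower: z₀ + z₁ = 0.138 + (-1.645) = -1.507; 1 − a(z₀+z₁) = 1 − (0.041)(-1.507) = 1.0618; argument = 0.138 + (-1.507)/1.0618 = -1.2813 → -1.28.
α₁ = Φ(-1.28) = 0.1003; rank = round(200 × 0.1003) = 20; θ*₍20₎ = 246.4.
Upper: z₀ + z₂ = 1.783; 1 − a(z₀+z₂) = 0.9269; argument = 2.0616 → 2.06; α₂ = 0.9803; rank = 196; θ*₍196₎ = 291.3.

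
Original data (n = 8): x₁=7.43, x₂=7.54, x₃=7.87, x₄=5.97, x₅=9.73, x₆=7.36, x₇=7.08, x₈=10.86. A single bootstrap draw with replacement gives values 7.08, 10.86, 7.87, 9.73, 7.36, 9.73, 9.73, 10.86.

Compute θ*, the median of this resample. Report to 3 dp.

Sorted: 7.08, 7.36, 7.87, 9.73, 9.73, 9.73, 10.86, 10.86
Median = average of the two middle values = 9.730

θ* = 9.730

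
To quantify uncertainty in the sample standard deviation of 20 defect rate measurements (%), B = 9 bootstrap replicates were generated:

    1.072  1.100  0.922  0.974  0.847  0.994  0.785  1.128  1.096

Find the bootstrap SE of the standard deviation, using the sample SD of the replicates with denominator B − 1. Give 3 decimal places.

Bootstrap SE is the standard deviation of the 9 replicate standard deviations.
Mean of replicates: (1.072 + 1.100 + 0.922 + 0.974 + 0.847 + 0.994 + 0.785 + 1.128 + 1.096) / 9 = 8.9180 / 9 = 0.9909
Sum of squared deviations: (+0.0811)² + (+0.1091)² + (−0.0689)² + (−0.0169)² + (−0.1439)² + (+0.0031)² + (−0.2059)² + (+0.1371)² + (+0.1051)² = 0.1165
Variance = 0.1165 / 8 = 0.0146
SE* = √0.0146

SE* = 0.121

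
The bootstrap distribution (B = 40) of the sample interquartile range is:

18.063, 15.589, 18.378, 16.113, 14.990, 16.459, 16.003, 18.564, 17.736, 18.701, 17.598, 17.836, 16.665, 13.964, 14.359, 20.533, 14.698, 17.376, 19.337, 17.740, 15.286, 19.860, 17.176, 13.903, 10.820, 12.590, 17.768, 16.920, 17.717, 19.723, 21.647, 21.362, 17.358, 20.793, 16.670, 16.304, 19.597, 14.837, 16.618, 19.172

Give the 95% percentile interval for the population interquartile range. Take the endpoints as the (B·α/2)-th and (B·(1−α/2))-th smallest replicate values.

(10.820, 21.362)

Sorted replicates: 10.820, 12.590, 13.903, 13.964, 14.359, 14.698, 14.837, 14.990, 15.286, 15.589, 16.003, 16.113, 16.304, 16.459, 16.618, 16.665, 16.670, 16.920, 17.176, 17.358, 17.376, 17.598, 17.717, 17.736, 17.740, 17.768, 17.836, 18.063, 18.378, 18.564, 18.701, 19.172, 19.337, 19.597, 19.723, 19.860, 20.533, 20.793, 21.362, 21.647
α = 0.05; lower rank = 40 × 0.025 = 1; upper rank = 40 × 0.975 = 39.
The 1st smallest replicate is 10.820; the 39th is 21.362.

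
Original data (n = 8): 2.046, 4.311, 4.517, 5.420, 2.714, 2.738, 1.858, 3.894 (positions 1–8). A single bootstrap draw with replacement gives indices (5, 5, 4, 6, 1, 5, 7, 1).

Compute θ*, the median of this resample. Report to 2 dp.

θ* = 2.71

Resample values: 2.714, 2.714, 5.420, 2.738, 2.046, 2.714, 1.858, 2.046.
Sorted: 1.858, 2.046, 2.046, 2.714, 2.714, 2.714, 2.738, 5.420
Median = average of the two middle values = 2.71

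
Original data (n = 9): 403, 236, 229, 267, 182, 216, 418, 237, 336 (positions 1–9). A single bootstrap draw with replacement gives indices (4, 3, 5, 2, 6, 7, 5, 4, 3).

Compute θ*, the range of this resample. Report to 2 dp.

Resample values: 267, 229, 182, 236, 216, 418, 182, 267, 229.
Range = 418 − 182 = 236.00

θ* = 236.00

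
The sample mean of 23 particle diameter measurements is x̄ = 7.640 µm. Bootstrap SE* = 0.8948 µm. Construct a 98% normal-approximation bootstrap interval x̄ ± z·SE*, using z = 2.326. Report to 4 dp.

(5.5587, 9.7213)

Margin = 2.326 × 0.8948 = 2.08130
Interval: 7.640 ± 2.08130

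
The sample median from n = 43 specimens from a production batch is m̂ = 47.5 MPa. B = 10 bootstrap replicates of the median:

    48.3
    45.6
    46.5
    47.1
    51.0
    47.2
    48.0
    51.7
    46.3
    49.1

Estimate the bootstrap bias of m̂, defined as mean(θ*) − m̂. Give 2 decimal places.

mean(θ*) = (48.3 + 45.6 + 46.5 + 47.1 + 51.0 + 47.2 + 48.0 + 51.7 + 46.3 + 49.1) / 10 = 48.080
bias = 48.080 − 47.5

bias = +0.58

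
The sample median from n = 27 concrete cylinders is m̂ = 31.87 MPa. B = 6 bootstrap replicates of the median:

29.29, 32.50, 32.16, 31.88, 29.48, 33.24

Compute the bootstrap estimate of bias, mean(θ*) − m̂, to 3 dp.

bias = −0.445

mean(θ*) = (29.29 + 32.50 + 32.16 + 31.88 + 29.48 + 33.24) / 6 = 31.4250
bias = 31.4250 − 31.87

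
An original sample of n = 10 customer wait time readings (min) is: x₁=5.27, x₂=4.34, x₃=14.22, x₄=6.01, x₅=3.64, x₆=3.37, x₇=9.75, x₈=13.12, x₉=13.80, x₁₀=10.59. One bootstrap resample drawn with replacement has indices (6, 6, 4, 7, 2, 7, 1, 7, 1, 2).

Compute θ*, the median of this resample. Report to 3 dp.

θ* = 5.270

Resample values: 3.37, 3.37, 6.01, 9.75, 4.34, 9.75, 5.27, 9.75, 5.27, 4.34.
Sorted: 3.37, 3.37, 4.34, 4.34, 5.27, 5.27, 6.01, 9.75, 9.75, 9.75
Median = average of the two middle values = 5.270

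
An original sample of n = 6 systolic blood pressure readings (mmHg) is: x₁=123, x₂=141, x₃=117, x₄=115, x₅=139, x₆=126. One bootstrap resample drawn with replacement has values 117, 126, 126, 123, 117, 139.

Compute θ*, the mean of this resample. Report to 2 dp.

Mean = (117 + 126 + 126 + 123 + 117 + 139) / 6 = 748.0 / 6 = 124.67

θ* = 124.67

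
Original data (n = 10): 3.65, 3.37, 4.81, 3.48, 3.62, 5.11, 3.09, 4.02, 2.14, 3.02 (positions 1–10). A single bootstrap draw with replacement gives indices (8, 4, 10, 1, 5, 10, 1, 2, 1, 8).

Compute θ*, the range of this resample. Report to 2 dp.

Resample values: 4.02, 3.48, 3.02, 3.65, 3.62, 3.02, 3.65, 3.37, 3.65, 4.02.
Range = 4.02 − 3.02 = 1.00

θ* = 1.00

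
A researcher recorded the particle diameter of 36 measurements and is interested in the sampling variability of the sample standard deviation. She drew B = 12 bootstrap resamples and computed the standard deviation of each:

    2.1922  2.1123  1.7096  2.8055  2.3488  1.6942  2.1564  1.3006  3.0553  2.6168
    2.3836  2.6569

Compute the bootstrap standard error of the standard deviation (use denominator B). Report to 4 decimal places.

SE* = 0.4846

Bootstrap SE is the standard deviation of the 12 replicate standard deviations.
Mean of replicates: (2.1922 + 2.1123 + 1.7096 + 2.8055 + 2.3488 + 1.6942 + 2.1564 + 1.3006 + 3.0553 + 2.6168 + 2.3836 + 2.6569) / 12 = 27.03220 / 12 = 2.25268
Sum of squared deviations: (−0.06048)² + (−0.14038)² + (−0.54308)² + (+0.55282)² + (+0.09612)² + (−0.55848)² + (−0.09628)² + (−0.95208)² + (+0.80262)² + (+0.36412)² + (+0.13092)² + (+0.40422)² = 2.81809
Variance = 2.81809 / 12 = 0.23484
SE* = √0.23484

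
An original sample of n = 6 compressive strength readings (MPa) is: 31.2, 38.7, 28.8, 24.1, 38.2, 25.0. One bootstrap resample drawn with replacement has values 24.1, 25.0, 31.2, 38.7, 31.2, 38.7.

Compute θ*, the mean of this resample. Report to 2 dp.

θ* = 31.48

Mean = (24.1 + 25.0 + 31.2 + 38.7 + 31.2 + 38.7) / 6 = 188.90 / 6 = 31.48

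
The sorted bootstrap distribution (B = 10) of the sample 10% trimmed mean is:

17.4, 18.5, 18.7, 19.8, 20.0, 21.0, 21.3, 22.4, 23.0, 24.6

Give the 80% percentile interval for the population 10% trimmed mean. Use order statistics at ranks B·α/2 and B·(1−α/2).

(17.4, 23.0)

α = 0.20; lower rank = 10 × 0.100 = 1; upper rank = 10 × 0.900 = 9.
The 1st smallest replicate is 17.4; the 9th is 23.0.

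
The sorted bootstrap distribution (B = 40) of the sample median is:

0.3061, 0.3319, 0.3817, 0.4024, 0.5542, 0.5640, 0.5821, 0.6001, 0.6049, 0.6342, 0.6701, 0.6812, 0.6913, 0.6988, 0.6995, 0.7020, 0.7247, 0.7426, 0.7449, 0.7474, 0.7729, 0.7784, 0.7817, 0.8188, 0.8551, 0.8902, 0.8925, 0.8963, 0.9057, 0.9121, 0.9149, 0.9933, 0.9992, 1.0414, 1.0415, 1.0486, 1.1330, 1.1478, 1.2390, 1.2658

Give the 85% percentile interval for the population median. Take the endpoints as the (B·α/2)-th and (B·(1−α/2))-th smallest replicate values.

(0.3817, 1.1330)

α = 0.15; lower rank = 40 × 0.075 = 3; upper rank = 40 × 0.925 = 37.
The 3rd smallest replicate is 0.3817; the 37th is 1.1330.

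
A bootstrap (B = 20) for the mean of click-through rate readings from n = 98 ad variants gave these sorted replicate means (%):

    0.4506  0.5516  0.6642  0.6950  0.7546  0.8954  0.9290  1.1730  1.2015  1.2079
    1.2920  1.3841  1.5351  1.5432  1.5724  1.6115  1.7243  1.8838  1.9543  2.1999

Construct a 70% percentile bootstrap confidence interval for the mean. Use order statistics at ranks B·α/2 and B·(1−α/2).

α = 0.30; lower rank = 20 × 0.150 = 3; upper rank = 20 × 0.850 = 17.
The 3rd smallest replicate is 0.6642; the 17th is 1.7243.

(0.6642, 1.7243)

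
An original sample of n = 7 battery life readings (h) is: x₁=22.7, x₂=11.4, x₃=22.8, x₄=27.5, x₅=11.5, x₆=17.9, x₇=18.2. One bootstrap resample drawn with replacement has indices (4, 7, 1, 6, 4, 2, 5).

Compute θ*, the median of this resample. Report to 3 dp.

Resample values: 27.5, 18.2, 22.7, 17.9, 27.5, 11.4, 11.5.
Sorted: 11.4, 11.5, 17.9, 18.2, 22.7, 27.5, 27.5
Median = middle value = 18.200

θ* = 18.200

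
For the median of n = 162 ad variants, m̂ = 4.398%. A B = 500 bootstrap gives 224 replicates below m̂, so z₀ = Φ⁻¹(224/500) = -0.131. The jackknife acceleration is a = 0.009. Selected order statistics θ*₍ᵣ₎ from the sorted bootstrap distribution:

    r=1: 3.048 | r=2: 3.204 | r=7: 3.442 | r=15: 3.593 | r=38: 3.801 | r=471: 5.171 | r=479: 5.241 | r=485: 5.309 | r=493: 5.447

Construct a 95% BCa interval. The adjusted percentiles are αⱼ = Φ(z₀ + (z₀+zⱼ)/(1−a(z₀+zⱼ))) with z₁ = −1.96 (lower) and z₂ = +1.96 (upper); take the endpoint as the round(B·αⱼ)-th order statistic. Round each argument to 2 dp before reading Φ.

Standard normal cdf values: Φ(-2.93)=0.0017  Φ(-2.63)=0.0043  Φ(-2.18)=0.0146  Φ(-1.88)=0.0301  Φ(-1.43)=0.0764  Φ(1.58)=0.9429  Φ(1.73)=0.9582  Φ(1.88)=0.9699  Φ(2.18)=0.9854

Lower: z₀ + z₁ = -0.131 + (-1.960) = -2.091; 1 − a(z₀+z₁) = 1 − (0.009)(-2.091) = 1.0188; argument = -0.131 + (-2.091)/1.0188 = -2.1834 → -2.18.
α₁ = Φ(-2.18) = 0.0146; rank = round(500 × 0.0146) = 7; θ*₍7₎ = 3.442.
Upper: z₀ + z₂ = 1.829; 1 − a(z₀+z₂) = 0.9835; argument = 1.7286 → 1.73; α₂ = 0.9582; rank = 479; θ*₍479₎ = 5.241.

(3.442, 5.241)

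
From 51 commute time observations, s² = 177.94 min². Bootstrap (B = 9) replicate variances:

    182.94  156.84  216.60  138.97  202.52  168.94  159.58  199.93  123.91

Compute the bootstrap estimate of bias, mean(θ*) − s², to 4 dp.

mean(θ*) = (182.94 + 156.84 + 216.60 + 138.97 + 202.52 + 168.94 + 159.58 + 199.93 + 123.91) / 9 = 172.24778
bias = 172.24778 − 177.94

bias = −5.6922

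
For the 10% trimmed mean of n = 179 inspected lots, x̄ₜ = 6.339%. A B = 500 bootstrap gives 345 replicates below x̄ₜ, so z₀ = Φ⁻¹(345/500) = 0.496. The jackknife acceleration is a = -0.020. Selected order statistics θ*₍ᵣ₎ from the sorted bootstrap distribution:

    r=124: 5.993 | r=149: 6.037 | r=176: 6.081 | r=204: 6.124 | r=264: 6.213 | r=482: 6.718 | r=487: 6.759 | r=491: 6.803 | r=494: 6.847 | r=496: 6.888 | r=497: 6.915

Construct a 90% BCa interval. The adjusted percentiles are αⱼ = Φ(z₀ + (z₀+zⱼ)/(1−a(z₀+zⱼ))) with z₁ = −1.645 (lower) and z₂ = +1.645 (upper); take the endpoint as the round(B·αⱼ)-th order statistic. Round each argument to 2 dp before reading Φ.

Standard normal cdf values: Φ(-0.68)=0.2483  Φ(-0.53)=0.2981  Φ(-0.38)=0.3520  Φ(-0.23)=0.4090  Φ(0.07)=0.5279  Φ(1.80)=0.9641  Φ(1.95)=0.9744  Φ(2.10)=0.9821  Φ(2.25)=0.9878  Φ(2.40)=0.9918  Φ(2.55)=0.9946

Lower: z₀ + z₁ = 0.496 + (-1.645) = -1.149; 1 − a(z₀+z₁) = 1 − (-0.020)(-1.149) = 0.9770; argument = 0.496 + (-1.149)/0.9770 = -0.6800 → -0.68.
α₁ = Φ(-0.68) = 0.2483; rank = round(500 × 0.2483) = 124; θ*₍124₎ = 5.993.
Upper: z₀ + z₂ = 2.141; 1 − a(z₀+z₂) = 1.0428; argument = 2.5491 → 2.55; α₂ = 0.9946; rank = 497; θ*₍497₎ = 6.915.

(5.993, 6.915)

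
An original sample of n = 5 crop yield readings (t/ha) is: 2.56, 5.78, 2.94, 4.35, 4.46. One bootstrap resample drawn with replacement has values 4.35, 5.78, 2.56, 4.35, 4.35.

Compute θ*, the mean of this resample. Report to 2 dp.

θ* = 4.28

Mean = (4.35 + 5.78 + 2.56 + 4.35 + 4.35) / 5 = 21.390 / 5 = 4.28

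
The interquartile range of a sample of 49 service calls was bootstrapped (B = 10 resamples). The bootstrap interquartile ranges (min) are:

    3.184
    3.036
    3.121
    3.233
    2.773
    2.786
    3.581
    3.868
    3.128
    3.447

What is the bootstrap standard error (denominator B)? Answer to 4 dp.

SE* = 0.3230

Bootstrap SE is the standard deviation of the 10 replicate interquartile ranges.
Mean of replicates: (3.184 + 3.036 + 3.121 + 3.233 + 2.773 + 2.786 + 3.581 + 3.868 + 3.128 + 3.447) / 10 = 32.15700 / 10 = 3.21570
Sum of squared deviations: (−0.03170)² + (−0.17970)² + (−0.09470)² + (+0.01730)² + (−0.44270)² + (−0.42970)² + (+0.36530)² + (+0.65230)² + (−0.08770)² + (+0.23130)² = 1.04332
Variance = 1.04332 / 10 = 0.10433
SE* = √0.10433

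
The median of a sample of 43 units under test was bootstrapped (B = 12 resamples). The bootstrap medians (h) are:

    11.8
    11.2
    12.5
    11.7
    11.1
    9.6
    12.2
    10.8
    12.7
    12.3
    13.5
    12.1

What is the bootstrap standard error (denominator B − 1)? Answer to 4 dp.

SE* = 1.0175

Bootstrap SE is the standard deviation of the 12 replicate medians.
Mean of replicates: (11.8 + 11.2 + 12.5 + 11.7 + 11.1 + 9.6 + 12.2 + 10.8 + 12.7 + 12.3 + 13.5 + 12.1) / 12 = 141.50000 / 12 = 11.79167
Sum of squared deviations: (+0.00833)² + (−0.59167)² + (+0.70833)² + (−0.09167)² + (−0.69167)² + (−2.19167)² + (+0.40833)² + (−0.99167)² + (+0.90833)² + (+0.50833)² + (+1.70833)² + (+0.30833)² = 11.38917
Variance = 11.38917 / 11 = 1.03538
SE* = √1.03538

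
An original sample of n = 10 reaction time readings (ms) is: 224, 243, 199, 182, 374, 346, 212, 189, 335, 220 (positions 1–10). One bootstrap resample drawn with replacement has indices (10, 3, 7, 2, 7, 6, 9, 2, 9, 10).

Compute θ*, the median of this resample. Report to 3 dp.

θ* = 231.500

Resample values: 220, 199, 212, 243, 212, 346, 335, 243, 335, 220.
Sorted: 199, 212, 212, 220, 220, 243, 243, 335, 335, 346
Median = average of the two middle values = 231.500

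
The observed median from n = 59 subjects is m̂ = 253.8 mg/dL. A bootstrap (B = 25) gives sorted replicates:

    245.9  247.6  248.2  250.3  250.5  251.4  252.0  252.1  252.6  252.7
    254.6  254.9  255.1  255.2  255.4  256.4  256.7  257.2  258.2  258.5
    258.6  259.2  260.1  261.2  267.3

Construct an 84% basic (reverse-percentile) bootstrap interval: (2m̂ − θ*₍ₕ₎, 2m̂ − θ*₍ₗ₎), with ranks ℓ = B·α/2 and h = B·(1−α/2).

(247.5, 260.0)

Percentile endpoints at ranks 2 and 23: θ*₍2₎ = 247.6, θ*₍23₎ = 260.1.
Basic interval reflects these around m̂:
  lower = 2 × 253.8 − 260.1 = 247.5
  upper = 2 × 253.8 − 247.6 = 260.0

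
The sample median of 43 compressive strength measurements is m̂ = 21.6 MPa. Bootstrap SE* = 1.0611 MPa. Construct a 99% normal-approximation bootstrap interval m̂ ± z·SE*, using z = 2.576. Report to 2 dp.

Margin = 2.576 × 1.0611 = 2.733
Interval: 21.6 ± 2.733

(18.87, 24.33)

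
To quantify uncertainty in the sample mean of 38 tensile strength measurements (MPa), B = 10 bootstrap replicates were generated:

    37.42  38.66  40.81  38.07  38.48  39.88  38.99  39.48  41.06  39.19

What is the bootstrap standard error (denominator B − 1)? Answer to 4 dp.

SE* = 1.1495

Bootstrap SE is the standard deviation of the 10 replicate means.
Mean of replicates: (37.42 + 38.66 + 40.81 + 38.07 + 38.48 + 39.88 + 38.99 + 39.48 + 41.06 + 39.19) / 10 = 392.04000 / 10 = 39.20400
Sum of squared deviations: (−1.78400)² + (−0.54400)² + (+1.60600)² + (−1.13400)² + (−0.72400)² + (+0.67600)² + (−0.21400)² + (+0.27600)² + (+1.85600)² + (−0.01400)² = 11.89184
Variance = 11.89184 / 9 = 1.32132
SE* = √1.32132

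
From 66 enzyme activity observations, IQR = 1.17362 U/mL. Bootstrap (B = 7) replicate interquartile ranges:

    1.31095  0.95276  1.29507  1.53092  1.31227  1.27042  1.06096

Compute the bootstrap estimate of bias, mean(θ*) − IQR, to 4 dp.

mean(θ*) = (1.31095 + 0.95276 + 1.29507 + 1.53092 + 1.31227 + 1.27042 + 1.06096) / 7 = 1.24762
bias = 1.24762 − 1.17362

bias = +0.0740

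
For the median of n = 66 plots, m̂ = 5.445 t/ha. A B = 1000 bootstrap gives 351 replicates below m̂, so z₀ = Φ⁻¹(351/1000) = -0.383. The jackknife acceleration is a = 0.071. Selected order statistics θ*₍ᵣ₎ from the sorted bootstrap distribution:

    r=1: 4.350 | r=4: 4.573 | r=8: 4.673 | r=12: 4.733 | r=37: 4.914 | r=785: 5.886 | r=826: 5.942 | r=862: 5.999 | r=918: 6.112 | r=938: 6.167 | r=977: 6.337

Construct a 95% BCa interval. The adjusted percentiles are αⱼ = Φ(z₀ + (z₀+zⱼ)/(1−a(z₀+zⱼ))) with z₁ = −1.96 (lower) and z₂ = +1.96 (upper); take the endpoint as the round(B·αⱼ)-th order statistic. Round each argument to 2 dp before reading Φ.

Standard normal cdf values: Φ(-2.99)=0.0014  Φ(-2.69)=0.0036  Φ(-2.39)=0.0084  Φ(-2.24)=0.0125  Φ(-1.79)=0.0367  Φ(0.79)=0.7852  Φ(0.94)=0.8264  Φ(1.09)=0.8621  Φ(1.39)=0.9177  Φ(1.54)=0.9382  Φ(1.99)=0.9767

Lower: z₀ + z₁ = -0.383 + (-1.960) = -2.343; 1 − a(z₀+z₁) = 1 − (0.071)(-2.343) = 1.1664; argument = -0.383 + (-2.343)/1.1664 = -2.3918 → -2.39.
α₁ = Φ(-2.39) = 0.0084; rank = round(1000 × 0.0084) = 8; θ*₍8₎ = 4.673.
Upper: z₀ + z₂ = 1.577; 1 − a(z₀+z₂) = 0.8880; argument = 1.3928 → 1.39; α₂ = 0.9177; rank = 918; θ*₍918₎ = 6.112.

(4.673, 6.112)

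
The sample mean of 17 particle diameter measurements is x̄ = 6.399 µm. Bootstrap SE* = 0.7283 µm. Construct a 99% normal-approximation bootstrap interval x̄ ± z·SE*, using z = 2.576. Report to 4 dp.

Margin = 2.576 × 0.7283 = 1.87610
Interval: 6.399 ± 1.87610

(4.5229, 8.2751)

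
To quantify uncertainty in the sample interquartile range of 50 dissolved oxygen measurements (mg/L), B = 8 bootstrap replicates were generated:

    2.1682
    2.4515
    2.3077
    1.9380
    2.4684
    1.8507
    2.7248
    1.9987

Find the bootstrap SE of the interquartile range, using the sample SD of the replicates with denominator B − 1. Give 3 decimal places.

SE* = 0.303

Bootstrap SE is the standard deviation of the 8 replicate interquartile ranges.
Mean of replicates: (2.1682 + 2.4515 + 2.3077 + 1.9380 + 2.4684 + 1.8507 + 2.7248 + 1.9987) / 8 = 17.90800 / 8 = 2.23850
Sum of squared deviations: (−0.07030)² + (+0.21300)² + (+0.06920)² + (−0.30050)² + (+0.22990)² + (−0.38780)² + (+0.48630)² + (−0.23980)² = 0.64263
Variance = 0.64263 / 7 = 0.09180
SE* = √0.09180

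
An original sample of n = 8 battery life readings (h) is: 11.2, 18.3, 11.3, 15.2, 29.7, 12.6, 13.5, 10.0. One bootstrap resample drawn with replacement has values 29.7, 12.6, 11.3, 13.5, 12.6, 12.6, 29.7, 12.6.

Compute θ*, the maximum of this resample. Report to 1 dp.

θ* = 29.7

Maximum = 29.7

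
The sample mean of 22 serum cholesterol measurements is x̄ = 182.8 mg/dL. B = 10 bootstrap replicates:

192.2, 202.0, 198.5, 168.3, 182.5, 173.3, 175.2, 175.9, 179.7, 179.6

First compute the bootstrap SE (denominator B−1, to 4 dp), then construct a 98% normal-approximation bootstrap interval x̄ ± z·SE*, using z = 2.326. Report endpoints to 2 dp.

Mean of replicates = 182.7200; sum of squared deviations = 1129.2360; SE* = √(1129.2360/9) = 11.2014
Margin = 2.326 × 11.2014 = 26.054
Interval: 182.8 ± 26.054

(156.75, 208.85)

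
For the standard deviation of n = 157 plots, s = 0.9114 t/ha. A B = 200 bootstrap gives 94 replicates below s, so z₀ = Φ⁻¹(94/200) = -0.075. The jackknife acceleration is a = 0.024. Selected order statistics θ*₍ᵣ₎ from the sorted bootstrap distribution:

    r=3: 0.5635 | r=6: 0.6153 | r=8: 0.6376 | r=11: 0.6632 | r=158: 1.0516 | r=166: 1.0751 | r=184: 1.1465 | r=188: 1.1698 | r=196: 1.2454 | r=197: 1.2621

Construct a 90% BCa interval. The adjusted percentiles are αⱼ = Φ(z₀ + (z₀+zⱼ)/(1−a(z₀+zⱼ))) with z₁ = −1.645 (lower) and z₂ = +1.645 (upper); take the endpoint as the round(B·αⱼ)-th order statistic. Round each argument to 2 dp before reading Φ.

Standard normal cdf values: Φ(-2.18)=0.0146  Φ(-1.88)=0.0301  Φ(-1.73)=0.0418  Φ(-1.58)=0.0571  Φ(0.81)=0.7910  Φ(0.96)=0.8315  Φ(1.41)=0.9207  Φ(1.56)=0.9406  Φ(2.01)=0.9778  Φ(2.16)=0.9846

Lower: z₀ + z₁ = -0.075 + (-1.645) = -1.720; 1 − a(z₀+z₁) = 1 − (0.024)(-1.720) = 1.0413; argument = -0.075 + (-1.720)/1.0413 = -1.7268 → -1.73.
α₁ = Φ(-1.73) = 0.0418; rank = round(200 × 0.0418) = 8; θ*₍8₎ = 0.6376.
Upper: z₀ + z₂ = 1.570; 1 − a(z₀+z₂) = 0.9623; argument = 1.5565 → 1.56; α₂ = 0.9406; rank = 188; θ*₍188₎ = 1.1698.

(0.6376, 1.1698)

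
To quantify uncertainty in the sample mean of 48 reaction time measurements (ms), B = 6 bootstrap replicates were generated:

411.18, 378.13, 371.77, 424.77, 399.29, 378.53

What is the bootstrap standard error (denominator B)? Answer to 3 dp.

Bootstrap SE is the standard deviation of the 6 replicate means.
Mean of replicates: (411.18 + 378.13 + 371.77 + 424.77 + 399.29 + 378.53) / 6 = 2363.6700 / 6 = 393.9450
Sum of squared deviations: (+17.2350)² + (−15.8150)² + (−22.1750)² + (+30.8250)² + (+5.3450)² + (−15.4150)² = 2255.2620
Variance = 2255.2620 / 6 = 375.8770
SE* = √375.8770

SE* = 19.388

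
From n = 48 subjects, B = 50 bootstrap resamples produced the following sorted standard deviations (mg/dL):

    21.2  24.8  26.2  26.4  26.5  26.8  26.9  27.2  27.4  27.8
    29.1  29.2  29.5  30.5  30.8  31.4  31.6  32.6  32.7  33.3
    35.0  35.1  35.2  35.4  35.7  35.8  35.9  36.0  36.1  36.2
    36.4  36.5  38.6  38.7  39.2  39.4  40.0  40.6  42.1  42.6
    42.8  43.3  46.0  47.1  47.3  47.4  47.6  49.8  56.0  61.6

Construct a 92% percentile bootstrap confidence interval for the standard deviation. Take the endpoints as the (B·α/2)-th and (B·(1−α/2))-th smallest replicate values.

(24.8, 49.8)

α = 0.08; lower rank = 50 × 0.040 = 2; upper rank = 50 × 0.960 = 48.
The 2nd smallest replicate is 24.8; the 48th is 49.8.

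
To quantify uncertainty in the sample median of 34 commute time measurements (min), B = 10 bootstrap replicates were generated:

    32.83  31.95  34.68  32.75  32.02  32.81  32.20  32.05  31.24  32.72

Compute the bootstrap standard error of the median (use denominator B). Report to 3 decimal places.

Bootstrap SE is the standard deviation of the 10 replicate medians.
Mean of replicates: (32.83 + 31.95 + 34.68 + 32.75 + 32.02 + 32.81 + 32.20 + 32.05 + 31.24 + 32.72) / 10 = 325.2500 / 10 = 32.5250
Sum of squared deviations: (+0.3050)² + (−0.5750)² + (+2.1550)² + (+0.2250)² + (−0.5050)² + (+0.2850)² + (−0.3250)² + (−0.4750)² + (−1.2850)² + (+0.1950)² = 7.4751
Variance = 7.4751 / 10 = 0.7475
SE* = √0.7475

SE* = 0.865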